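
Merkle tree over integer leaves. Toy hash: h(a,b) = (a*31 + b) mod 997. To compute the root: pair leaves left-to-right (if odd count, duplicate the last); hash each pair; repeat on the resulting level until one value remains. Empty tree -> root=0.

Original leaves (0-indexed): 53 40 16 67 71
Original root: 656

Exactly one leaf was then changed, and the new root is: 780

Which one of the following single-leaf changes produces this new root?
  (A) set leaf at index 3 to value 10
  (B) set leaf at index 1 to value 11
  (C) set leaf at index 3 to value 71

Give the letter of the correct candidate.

Answer: C

Derivation:
Original leaves: [53, 40, 16, 67, 71]
Target new root: 780
Try each candidate change and compute the resulting root:
Candidate A: set leaf[3] = 10 -> leaves = [53, 40, 16, 10, 71]
  L0: [53, 40, 16, 10, 71]
  L1: h(53,40)=(53*31+40)%997=686 h(16,10)=(16*31+10)%997=506 h(71,71)=(71*31+71)%997=278 -> [686, 506, 278]
  L2: h(686,506)=(686*31+506)%997=835 h(278,278)=(278*31+278)%997=920 -> [835, 920]
  L3: h(835,920)=(835*31+920)%997=883 -> [883]
  root = 883 != target 780
Candidate B: set leaf[1] = 11 -> leaves = [53, 11, 16, 67, 71]
  L0: [53, 11, 16, 67, 71]
  L1: h(53,11)=(53*31+11)%997=657 h(16,67)=(16*31+67)%997=563 h(71,71)=(71*31+71)%997=278 -> [657, 563, 278]
  L2: h(657,563)=(657*31+563)%997=990 h(278,278)=(278*31+278)%997=920 -> [990, 920]
  L3: h(990,920)=(990*31+920)%997=703 -> [703]
  root = 703 != target 780
Candidate C: set leaf[3] = 71 -> leaves = [53, 40, 16, 71, 71]
  L0: [53, 40, 16, 71, 71]
  L1: h(53,40)=(53*31+40)%997=686 h(16,71)=(16*31+71)%997=567 h(71,71)=(71*31+71)%997=278 -> [686, 567, 278]
  L2: h(686,567)=(686*31+567)%997=896 h(278,278)=(278*31+278)%997=920 -> [896, 920]
  L3: h(896,920)=(896*31+920)%997=780 -> [780]
  root = 780 == target 780  ** MATCH **
Candidate C produces the target root.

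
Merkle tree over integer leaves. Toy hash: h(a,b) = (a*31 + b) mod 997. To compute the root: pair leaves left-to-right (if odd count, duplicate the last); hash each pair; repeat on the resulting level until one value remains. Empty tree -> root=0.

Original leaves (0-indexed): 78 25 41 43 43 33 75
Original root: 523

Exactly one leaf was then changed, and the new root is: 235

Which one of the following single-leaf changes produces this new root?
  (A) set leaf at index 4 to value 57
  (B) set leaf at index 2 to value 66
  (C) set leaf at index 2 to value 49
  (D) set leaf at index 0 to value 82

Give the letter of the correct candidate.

Original leaves: [78, 25, 41, 43, 43, 33, 75]
Target new root: 235
Try each candidate change and compute the resulting root:
Candidate A: set leaf[4] = 57 -> leaves = [78, 25, 41, 43, 57, 33, 75]
  L0: [78, 25, 41, 43, 57, 33, 75]
  L1: h(78,25)=(78*31+25)%997=449 h(41,43)=(41*31+43)%997=317 h(57,33)=(57*31+33)%997=803 h(75,75)=(75*31+75)%997=406 -> [449, 317, 803, 406]
  L2: h(449,317)=(449*31+317)%997=278 h(803,406)=(803*31+406)%997=374 -> [278, 374]
  L3: h(278,374)=(278*31+374)%997=19 -> [19]
  root = 19 != target 235
Candidate B: set leaf[2] = 66 -> leaves = [78, 25, 66, 43, 43, 33, 75]
  L0: [78, 25, 66, 43, 43, 33, 75]
  L1: h(78,25)=(78*31+25)%997=449 h(66,43)=(66*31+43)%997=95 h(43,33)=(43*31+33)%997=369 h(75,75)=(75*31+75)%997=406 -> [449, 95, 369, 406]
  L2: h(449,95)=(449*31+95)%997=56 h(369,406)=(369*31+406)%997=878 -> [56, 878]
  L3: h(56,878)=(56*31+878)%997=620 -> [620]
  root = 620 != target 235
Candidate C: set leaf[2] = 49 -> leaves = [78, 25, 49, 43, 43, 33, 75]
  L0: [78, 25, 49, 43, 43, 33, 75]
  L1: h(78,25)=(78*31+25)%997=449 h(49,43)=(49*31+43)%997=565 h(43,33)=(43*31+33)%997=369 h(75,75)=(75*31+75)%997=406 -> [449, 565, 369, 406]
  L2: h(449,565)=(449*31+565)%997=526 h(369,406)=(369*31+406)%997=878 -> [526, 878]
  L3: h(526,878)=(526*31+878)%997=235 -> [235]
  root = 235 == target 235  ** MATCH **
Candidate D: set leaf[0] = 82 -> leaves = [82, 25, 41, 43, 43, 33, 75]
  L0: [82, 25, 41, 43, 43, 33, 75]
  L1: h(82,25)=(82*31+25)%997=573 h(41,43)=(41*31+43)%997=317 h(43,33)=(43*31+33)%997=369 h(75,75)=(75*31+75)%997=406 -> [573, 317, 369, 406]
  L2: h(573,317)=(573*31+317)%997=134 h(369,406)=(369*31+406)%997=878 -> [134, 878]
  L3: h(134,878)=(134*31+878)%997=47 -> [47]
  root = 47 != target 235
Candidate C produces the target root.

Answer: C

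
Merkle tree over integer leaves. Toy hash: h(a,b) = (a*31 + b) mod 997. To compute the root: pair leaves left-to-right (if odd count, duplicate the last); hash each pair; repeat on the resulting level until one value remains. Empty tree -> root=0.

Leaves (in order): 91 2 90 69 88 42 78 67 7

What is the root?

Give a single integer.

Answer: 131

Derivation:
L0: [91, 2, 90, 69, 88, 42, 78, 67, 7]
L1: h(91,2)=(91*31+2)%997=829 h(90,69)=(90*31+69)%997=865 h(88,42)=(88*31+42)%997=776 h(78,67)=(78*31+67)%997=491 h(7,7)=(7*31+7)%997=224 -> [829, 865, 776, 491, 224]
L2: h(829,865)=(829*31+865)%997=642 h(776,491)=(776*31+491)%997=619 h(224,224)=(224*31+224)%997=189 -> [642, 619, 189]
L3: h(642,619)=(642*31+619)%997=581 h(189,189)=(189*31+189)%997=66 -> [581, 66]
L4: h(581,66)=(581*31+66)%997=131 -> [131]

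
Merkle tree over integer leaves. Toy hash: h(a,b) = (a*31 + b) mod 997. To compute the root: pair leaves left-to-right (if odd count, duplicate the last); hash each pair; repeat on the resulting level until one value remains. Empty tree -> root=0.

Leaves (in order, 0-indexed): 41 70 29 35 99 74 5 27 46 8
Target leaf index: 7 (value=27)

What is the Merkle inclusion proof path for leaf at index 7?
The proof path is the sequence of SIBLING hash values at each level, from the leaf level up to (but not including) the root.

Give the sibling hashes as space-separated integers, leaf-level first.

Answer: 5 152 631 832

Derivation:
L0 (leaves): [41, 70, 29, 35, 99, 74, 5, 27, 46, 8], target index=7
L1: h(41,70)=(41*31+70)%997=344 [pair 0] h(29,35)=(29*31+35)%997=934 [pair 1] h(99,74)=(99*31+74)%997=152 [pair 2] h(5,27)=(5*31+27)%997=182 [pair 3] h(46,8)=(46*31+8)%997=437 [pair 4] -> [344, 934, 152, 182, 437]
  Sibling for proof at L0: 5
L2: h(344,934)=(344*31+934)%997=631 [pair 0] h(152,182)=(152*31+182)%997=906 [pair 1] h(437,437)=(437*31+437)%997=26 [pair 2] -> [631, 906, 26]
  Sibling for proof at L1: 152
L3: h(631,906)=(631*31+906)%997=527 [pair 0] h(26,26)=(26*31+26)%997=832 [pair 1] -> [527, 832]
  Sibling for proof at L2: 631
L4: h(527,832)=(527*31+832)%997=220 [pair 0] -> [220]
  Sibling for proof at L3: 832
Root: 220
Proof path (sibling hashes from leaf to root): [5, 152, 631, 832]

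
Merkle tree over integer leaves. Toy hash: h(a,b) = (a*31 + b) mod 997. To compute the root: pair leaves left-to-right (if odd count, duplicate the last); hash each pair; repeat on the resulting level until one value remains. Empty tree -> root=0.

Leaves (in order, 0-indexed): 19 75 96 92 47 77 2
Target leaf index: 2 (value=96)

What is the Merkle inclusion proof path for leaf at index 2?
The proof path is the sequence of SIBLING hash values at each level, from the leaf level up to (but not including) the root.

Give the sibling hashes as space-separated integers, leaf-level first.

Answer: 92 664 759

Derivation:
L0 (leaves): [19, 75, 96, 92, 47, 77, 2], target index=2
L1: h(19,75)=(19*31+75)%997=664 [pair 0] h(96,92)=(96*31+92)%997=77 [pair 1] h(47,77)=(47*31+77)%997=537 [pair 2] h(2,2)=(2*31+2)%997=64 [pair 3] -> [664, 77, 537, 64]
  Sibling for proof at L0: 92
L2: h(664,77)=(664*31+77)%997=721 [pair 0] h(537,64)=(537*31+64)%997=759 [pair 1] -> [721, 759]
  Sibling for proof at L1: 664
L3: h(721,759)=(721*31+759)%997=179 [pair 0] -> [179]
  Sibling for proof at L2: 759
Root: 179
Proof path (sibling hashes from leaf to root): [92, 664, 759]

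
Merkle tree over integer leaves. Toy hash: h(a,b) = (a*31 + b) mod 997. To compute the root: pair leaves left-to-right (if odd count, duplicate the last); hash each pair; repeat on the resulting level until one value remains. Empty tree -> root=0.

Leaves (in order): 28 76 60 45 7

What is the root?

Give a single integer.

Answer: 335

Derivation:
L0: [28, 76, 60, 45, 7]
L1: h(28,76)=(28*31+76)%997=944 h(60,45)=(60*31+45)%997=908 h(7,7)=(7*31+7)%997=224 -> [944, 908, 224]
L2: h(944,908)=(944*31+908)%997=262 h(224,224)=(224*31+224)%997=189 -> [262, 189]
L3: h(262,189)=(262*31+189)%997=335 -> [335]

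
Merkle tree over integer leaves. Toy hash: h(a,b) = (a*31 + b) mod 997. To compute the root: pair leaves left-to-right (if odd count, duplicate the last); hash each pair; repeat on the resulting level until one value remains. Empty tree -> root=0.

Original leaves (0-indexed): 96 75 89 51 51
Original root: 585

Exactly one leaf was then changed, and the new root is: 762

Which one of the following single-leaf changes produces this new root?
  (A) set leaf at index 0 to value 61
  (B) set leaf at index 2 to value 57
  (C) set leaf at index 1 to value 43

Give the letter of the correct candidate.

Answer: A

Derivation:
Original leaves: [96, 75, 89, 51, 51]
Target new root: 762
Try each candidate change and compute the resulting root:
Candidate A: set leaf[0] = 61 -> leaves = [61, 75, 89, 51, 51]
  L0: [61, 75, 89, 51, 51]
  L1: h(61,75)=(61*31+75)%997=969 h(89,51)=(89*31+51)%997=816 h(51,51)=(51*31+51)%997=635 -> [969, 816, 635]
  L2: h(969,816)=(969*31+816)%997=945 h(635,635)=(635*31+635)%997=380 -> [945, 380]
  L3: h(945,380)=(945*31+380)%997=762 -> [762]
  root = 762 == target 762  ** MATCH **
Candidate B: set leaf[2] = 57 -> leaves = [96, 75, 57, 51, 51]
  L0: [96, 75, 57, 51, 51]
  L1: h(96,75)=(96*31+75)%997=60 h(57,51)=(57*31+51)%997=821 h(51,51)=(51*31+51)%997=635 -> [60, 821, 635]
  L2: h(60,821)=(60*31+821)%997=687 h(635,635)=(635*31+635)%997=380 -> [687, 380]
  L3: h(687,380)=(687*31+380)%997=740 -> [740]
  root = 740 != target 762
Candidate C: set leaf[1] = 43 -> leaves = [96, 43, 89, 51, 51]
  L0: [96, 43, 89, 51, 51]
  L1: h(96,43)=(96*31+43)%997=28 h(89,51)=(89*31+51)%997=816 h(51,51)=(51*31+51)%997=635 -> [28, 816, 635]
  L2: h(28,816)=(28*31+816)%997=687 h(635,635)=(635*31+635)%997=380 -> [687, 380]
  L3: h(687,380)=(687*31+380)%997=740 -> [740]
  root = 740 != target 762
Candidate A produces the target root.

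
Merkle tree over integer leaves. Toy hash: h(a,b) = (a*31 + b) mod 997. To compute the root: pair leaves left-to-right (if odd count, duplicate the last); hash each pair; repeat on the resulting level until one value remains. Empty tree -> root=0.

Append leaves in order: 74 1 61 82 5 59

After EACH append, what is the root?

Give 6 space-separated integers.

Answer: 74 301 316 337 612 346

Derivation:
After append 74 (leaves=[74]):
  L0: [74]
  root=74
After append 1 (leaves=[74, 1]):
  L0: [74, 1]
  L1: h(74,1)=(74*31+1)%997=301 -> [301]
  root=301
After append 61 (leaves=[74, 1, 61]):
  L0: [74, 1, 61]
  L1: h(74,1)=(74*31+1)%997=301 h(61,61)=(61*31+61)%997=955 -> [301, 955]
  L2: h(301,955)=(301*31+955)%997=316 -> [316]
  root=316
After append 82 (leaves=[74, 1, 61, 82]):
  L0: [74, 1, 61, 82]
  L1: h(74,1)=(74*31+1)%997=301 h(61,82)=(61*31+82)%997=976 -> [301, 976]
  L2: h(301,976)=(301*31+976)%997=337 -> [337]
  root=337
After append 5 (leaves=[74, 1, 61, 82, 5]):
  L0: [74, 1, 61, 82, 5]
  L1: h(74,1)=(74*31+1)%997=301 h(61,82)=(61*31+82)%997=976 h(5,5)=(5*31+5)%997=160 -> [301, 976, 160]
  L2: h(301,976)=(301*31+976)%997=337 h(160,160)=(160*31+160)%997=135 -> [337, 135]
  L3: h(337,135)=(337*31+135)%997=612 -> [612]
  root=612
After append 59 (leaves=[74, 1, 61, 82, 5, 59]):
  L0: [74, 1, 61, 82, 5, 59]
  L1: h(74,1)=(74*31+1)%997=301 h(61,82)=(61*31+82)%997=976 h(5,59)=(5*31+59)%997=214 -> [301, 976, 214]
  L2: h(301,976)=(301*31+976)%997=337 h(214,214)=(214*31+214)%997=866 -> [337, 866]
  L3: h(337,866)=(337*31+866)%997=346 -> [346]
  root=346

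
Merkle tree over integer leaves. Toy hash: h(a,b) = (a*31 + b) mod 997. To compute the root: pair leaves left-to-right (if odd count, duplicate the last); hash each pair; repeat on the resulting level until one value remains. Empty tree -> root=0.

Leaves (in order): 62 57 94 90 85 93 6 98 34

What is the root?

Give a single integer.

Answer: 112

Derivation:
L0: [62, 57, 94, 90, 85, 93, 6, 98, 34]
L1: h(62,57)=(62*31+57)%997=982 h(94,90)=(94*31+90)%997=13 h(85,93)=(85*31+93)%997=734 h(6,98)=(6*31+98)%997=284 h(34,34)=(34*31+34)%997=91 -> [982, 13, 734, 284, 91]
L2: h(982,13)=(982*31+13)%997=545 h(734,284)=(734*31+284)%997=107 h(91,91)=(91*31+91)%997=918 -> [545, 107, 918]
L3: h(545,107)=(545*31+107)%997=53 h(918,918)=(918*31+918)%997=463 -> [53, 463]
L4: h(53,463)=(53*31+463)%997=112 -> [112]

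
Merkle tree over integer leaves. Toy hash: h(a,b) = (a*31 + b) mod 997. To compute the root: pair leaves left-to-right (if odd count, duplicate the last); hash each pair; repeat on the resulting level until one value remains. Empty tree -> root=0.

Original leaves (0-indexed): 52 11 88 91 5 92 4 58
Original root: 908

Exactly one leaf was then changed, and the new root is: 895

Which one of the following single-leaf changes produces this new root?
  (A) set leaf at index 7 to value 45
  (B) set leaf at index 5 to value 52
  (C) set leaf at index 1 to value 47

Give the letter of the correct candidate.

Answer: A

Derivation:
Original leaves: [52, 11, 88, 91, 5, 92, 4, 58]
Target new root: 895
Try each candidate change and compute the resulting root:
Candidate A: set leaf[7] = 45 -> leaves = [52, 11, 88, 91, 5, 92, 4, 45]
  L0: [52, 11, 88, 91, 5, 92, 4, 45]
  L1: h(52,11)=(52*31+11)%997=626 h(88,91)=(88*31+91)%997=825 h(5,92)=(5*31+92)%997=247 h(4,45)=(4*31+45)%997=169 -> [626, 825, 247, 169]
  L2: h(626,825)=(626*31+825)%997=291 h(247,169)=(247*31+169)%997=847 -> [291, 847]
  L3: h(291,847)=(291*31+847)%997=895 -> [895]
  root = 895 == target 895  ** MATCH **
Candidate B: set leaf[5] = 52 -> leaves = [52, 11, 88, 91, 5, 52, 4, 58]
  L0: [52, 11, 88, 91, 5, 52, 4, 58]
  L1: h(52,11)=(52*31+11)%997=626 h(88,91)=(88*31+91)%997=825 h(5,52)=(5*31+52)%997=207 h(4,58)=(4*31+58)%997=182 -> [626, 825, 207, 182]
  L2: h(626,825)=(626*31+825)%997=291 h(207,182)=(207*31+182)%997=617 -> [291, 617]
  L3: h(291,617)=(291*31+617)%997=665 -> [665]
  root = 665 != target 895
Candidate C: set leaf[1] = 47 -> leaves = [52, 47, 88, 91, 5, 92, 4, 58]
  L0: [52, 47, 88, 91, 5, 92, 4, 58]
  L1: h(52,47)=(52*31+47)%997=662 h(88,91)=(88*31+91)%997=825 h(5,92)=(5*31+92)%997=247 h(4,58)=(4*31+58)%997=182 -> [662, 825, 247, 182]
  L2: h(662,825)=(662*31+825)%997=410 h(247,182)=(247*31+182)%997=860 -> [410, 860]
  L3: h(410,860)=(410*31+860)%997=609 -> [609]
  root = 609 != target 895
Candidate A produces the target root.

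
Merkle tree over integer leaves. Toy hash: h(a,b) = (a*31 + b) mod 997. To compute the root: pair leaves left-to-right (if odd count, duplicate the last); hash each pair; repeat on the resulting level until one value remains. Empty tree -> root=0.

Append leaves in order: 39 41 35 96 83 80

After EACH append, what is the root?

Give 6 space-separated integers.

After append 39 (leaves=[39]):
  L0: [39]
  root=39
After append 41 (leaves=[39, 41]):
  L0: [39, 41]
  L1: h(39,41)=(39*31+41)%997=253 -> [253]
  root=253
After append 35 (leaves=[39, 41, 35]):
  L0: [39, 41, 35]
  L1: h(39,41)=(39*31+41)%997=253 h(35,35)=(35*31+35)%997=123 -> [253, 123]
  L2: h(253,123)=(253*31+123)%997=987 -> [987]
  root=987
After append 96 (leaves=[39, 41, 35, 96]):
  L0: [39, 41, 35, 96]
  L1: h(39,41)=(39*31+41)%997=253 h(35,96)=(35*31+96)%997=184 -> [253, 184]
  L2: h(253,184)=(253*31+184)%997=51 -> [51]
  root=51
After append 83 (leaves=[39, 41, 35, 96, 83]):
  L0: [39, 41, 35, 96, 83]
  L1: h(39,41)=(39*31+41)%997=253 h(35,96)=(35*31+96)%997=184 h(83,83)=(83*31+83)%997=662 -> [253, 184, 662]
  L2: h(253,184)=(253*31+184)%997=51 h(662,662)=(662*31+662)%997=247 -> [51, 247]
  L3: h(51,247)=(51*31+247)%997=831 -> [831]
  root=831
After append 80 (leaves=[39, 41, 35, 96, 83, 80]):
  L0: [39, 41, 35, 96, 83, 80]
  L1: h(39,41)=(39*31+41)%997=253 h(35,96)=(35*31+96)%997=184 h(83,80)=(83*31+80)%997=659 -> [253, 184, 659]
  L2: h(253,184)=(253*31+184)%997=51 h(659,659)=(659*31+659)%997=151 -> [51, 151]
  L3: h(51,151)=(51*31+151)%997=735 -> [735]
  root=735

Answer: 39 253 987 51 831 735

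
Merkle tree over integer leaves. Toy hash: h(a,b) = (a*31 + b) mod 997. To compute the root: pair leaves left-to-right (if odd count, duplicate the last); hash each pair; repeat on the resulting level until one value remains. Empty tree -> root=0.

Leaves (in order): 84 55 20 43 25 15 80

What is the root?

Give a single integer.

Answer: 732

Derivation:
L0: [84, 55, 20, 43, 25, 15, 80]
L1: h(84,55)=(84*31+55)%997=665 h(20,43)=(20*31+43)%997=663 h(25,15)=(25*31+15)%997=790 h(80,80)=(80*31+80)%997=566 -> [665, 663, 790, 566]
L2: h(665,663)=(665*31+663)%997=341 h(790,566)=(790*31+566)%997=131 -> [341, 131]
L3: h(341,131)=(341*31+131)%997=732 -> [732]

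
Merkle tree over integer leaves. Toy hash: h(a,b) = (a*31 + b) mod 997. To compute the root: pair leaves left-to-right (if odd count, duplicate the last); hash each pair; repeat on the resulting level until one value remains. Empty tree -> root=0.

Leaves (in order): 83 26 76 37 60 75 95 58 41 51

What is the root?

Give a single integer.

Answer: 684

Derivation:
L0: [83, 26, 76, 37, 60, 75, 95, 58, 41, 51]
L1: h(83,26)=(83*31+26)%997=605 h(76,37)=(76*31+37)%997=399 h(60,75)=(60*31+75)%997=938 h(95,58)=(95*31+58)%997=12 h(41,51)=(41*31+51)%997=325 -> [605, 399, 938, 12, 325]
L2: h(605,399)=(605*31+399)%997=211 h(938,12)=(938*31+12)%997=177 h(325,325)=(325*31+325)%997=430 -> [211, 177, 430]
L3: h(211,177)=(211*31+177)%997=736 h(430,430)=(430*31+430)%997=799 -> [736, 799]
L4: h(736,799)=(736*31+799)%997=684 -> [684]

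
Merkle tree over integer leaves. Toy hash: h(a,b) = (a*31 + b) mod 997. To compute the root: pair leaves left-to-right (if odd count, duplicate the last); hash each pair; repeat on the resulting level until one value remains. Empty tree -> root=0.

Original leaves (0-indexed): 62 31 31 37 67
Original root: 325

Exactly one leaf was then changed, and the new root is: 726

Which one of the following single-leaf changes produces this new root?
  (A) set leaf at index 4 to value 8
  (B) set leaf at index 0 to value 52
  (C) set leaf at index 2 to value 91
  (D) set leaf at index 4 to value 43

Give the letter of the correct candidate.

Answer: A

Derivation:
Original leaves: [62, 31, 31, 37, 67]
Target new root: 726
Try each candidate change and compute the resulting root:
Candidate A: set leaf[4] = 8 -> leaves = [62, 31, 31, 37, 8]
  L0: [62, 31, 31, 37, 8]
  L1: h(62,31)=(62*31+31)%997=956 h(31,37)=(31*31+37)%997=1 h(8,8)=(8*31+8)%997=256 -> [956, 1, 256]
  L2: h(956,1)=(956*31+1)%997=724 h(256,256)=(256*31+256)%997=216 -> [724, 216]
  L3: h(724,216)=(724*31+216)%997=726 -> [726]
  root = 726 == target 726  ** MATCH **
Candidate B: set leaf[0] = 52 -> leaves = [52, 31, 31, 37, 67]
  L0: [52, 31, 31, 37, 67]
  L1: h(52,31)=(52*31+31)%997=646 h(31,37)=(31*31+37)%997=1 h(67,67)=(67*31+67)%997=150 -> [646, 1, 150]
  L2: h(646,1)=(646*31+1)%997=87 h(150,150)=(150*31+150)%997=812 -> [87, 812]
  L3: h(87,812)=(87*31+812)%997=518 -> [518]
  root = 518 != target 726
Candidate C: set leaf[2] = 91 -> leaves = [62, 31, 91, 37, 67]
  L0: [62, 31, 91, 37, 67]
  L1: h(62,31)=(62*31+31)%997=956 h(91,37)=(91*31+37)%997=864 h(67,67)=(67*31+67)%997=150 -> [956, 864, 150]
  L2: h(956,864)=(956*31+864)%997=590 h(150,150)=(150*31+150)%997=812 -> [590, 812]
  L3: h(590,812)=(590*31+812)%997=159 -> [159]
  root = 159 != target 726
Candidate D: set leaf[4] = 43 -> leaves = [62, 31, 31, 37, 43]
  L0: [62, 31, 31, 37, 43]
  L1: h(62,31)=(62*31+31)%997=956 h(31,37)=(31*31+37)%997=1 h(43,43)=(43*31+43)%997=379 -> [956, 1, 379]
  L2: h(956,1)=(956*31+1)%997=724 h(379,379)=(379*31+379)%997=164 -> [724, 164]
  L3: h(724,164)=(724*31+164)%997=674 -> [674]
  root = 674 != target 726
Candidate A produces the target root.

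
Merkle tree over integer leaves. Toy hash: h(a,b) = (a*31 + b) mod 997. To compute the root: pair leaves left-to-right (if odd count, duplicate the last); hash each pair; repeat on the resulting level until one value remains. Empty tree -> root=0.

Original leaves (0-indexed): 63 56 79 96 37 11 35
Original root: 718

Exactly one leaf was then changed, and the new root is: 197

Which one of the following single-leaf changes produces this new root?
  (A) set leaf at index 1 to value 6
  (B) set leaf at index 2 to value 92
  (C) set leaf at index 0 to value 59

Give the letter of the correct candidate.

Answer: C

Derivation:
Original leaves: [63, 56, 79, 96, 37, 11, 35]
Target new root: 197
Try each candidate change and compute the resulting root:
Candidate A: set leaf[1] = 6 -> leaves = [63, 6, 79, 96, 37, 11, 35]
  L0: [63, 6, 79, 96, 37, 11, 35]
  L1: h(63,6)=(63*31+6)%997=962 h(79,96)=(79*31+96)%997=551 h(37,11)=(37*31+11)%997=161 h(35,35)=(35*31+35)%997=123 -> [962, 551, 161, 123]
  L2: h(962,551)=(962*31+551)%997=463 h(161,123)=(161*31+123)%997=129 -> [463, 129]
  L3: h(463,129)=(463*31+129)%997=524 -> [524]
  root = 524 != target 197
Candidate B: set leaf[2] = 92 -> leaves = [63, 56, 92, 96, 37, 11, 35]
  L0: [63, 56, 92, 96, 37, 11, 35]
  L1: h(63,56)=(63*31+56)%997=15 h(92,96)=(92*31+96)%997=954 h(37,11)=(37*31+11)%997=161 h(35,35)=(35*31+35)%997=123 -> [15, 954, 161, 123]
  L2: h(15,954)=(15*31+954)%997=422 h(161,123)=(161*31+123)%997=129 -> [422, 129]
  L3: h(422,129)=(422*31+129)%997=250 -> [250]
  root = 250 != target 197
Candidate C: set leaf[0] = 59 -> leaves = [59, 56, 79, 96, 37, 11, 35]
  L0: [59, 56, 79, 96, 37, 11, 35]
  L1: h(59,56)=(59*31+56)%997=888 h(79,96)=(79*31+96)%997=551 h(37,11)=(37*31+11)%997=161 h(35,35)=(35*31+35)%997=123 -> [888, 551, 161, 123]
  L2: h(888,551)=(888*31+551)%997=163 h(161,123)=(161*31+123)%997=129 -> [163, 129]
  L3: h(163,129)=(163*31+129)%997=197 -> [197]
  root = 197 == target 197  ** MATCH **
Candidate C produces the target root.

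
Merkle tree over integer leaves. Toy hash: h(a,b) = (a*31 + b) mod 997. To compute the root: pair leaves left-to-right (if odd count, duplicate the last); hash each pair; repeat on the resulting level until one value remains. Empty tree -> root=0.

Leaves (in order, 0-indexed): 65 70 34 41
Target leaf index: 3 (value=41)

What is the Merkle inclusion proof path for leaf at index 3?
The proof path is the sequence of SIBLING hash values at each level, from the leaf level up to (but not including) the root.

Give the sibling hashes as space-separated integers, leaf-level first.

L0 (leaves): [65, 70, 34, 41], target index=3
L1: h(65,70)=(65*31+70)%997=91 [pair 0] h(34,41)=(34*31+41)%997=98 [pair 1] -> [91, 98]
  Sibling for proof at L0: 34
L2: h(91,98)=(91*31+98)%997=925 [pair 0] -> [925]
  Sibling for proof at L1: 91
Root: 925
Proof path (sibling hashes from leaf to root): [34, 91]

Answer: 34 91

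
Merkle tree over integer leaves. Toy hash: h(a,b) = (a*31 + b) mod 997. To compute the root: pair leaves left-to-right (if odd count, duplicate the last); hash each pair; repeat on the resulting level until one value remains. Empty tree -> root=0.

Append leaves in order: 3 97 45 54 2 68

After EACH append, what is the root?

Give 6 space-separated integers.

After append 3 (leaves=[3]):
  L0: [3]
  root=3
After append 97 (leaves=[3, 97]):
  L0: [3, 97]
  L1: h(3,97)=(3*31+97)%997=190 -> [190]
  root=190
After append 45 (leaves=[3, 97, 45]):
  L0: [3, 97, 45]
  L1: h(3,97)=(3*31+97)%997=190 h(45,45)=(45*31+45)%997=443 -> [190, 443]
  L2: h(190,443)=(190*31+443)%997=351 -> [351]
  root=351
After append 54 (leaves=[3, 97, 45, 54]):
  L0: [3, 97, 45, 54]
  L1: h(3,97)=(3*31+97)%997=190 h(45,54)=(45*31+54)%997=452 -> [190, 452]
  L2: h(190,452)=(190*31+452)%997=360 -> [360]
  root=360
After append 2 (leaves=[3, 97, 45, 54, 2]):
  L0: [3, 97, 45, 54, 2]
  L1: h(3,97)=(3*31+97)%997=190 h(45,54)=(45*31+54)%997=452 h(2,2)=(2*31+2)%997=64 -> [190, 452, 64]
  L2: h(190,452)=(190*31+452)%997=360 h(64,64)=(64*31+64)%997=54 -> [360, 54]
  L3: h(360,54)=(360*31+54)%997=247 -> [247]
  root=247
After append 68 (leaves=[3, 97, 45, 54, 2, 68]):
  L0: [3, 97, 45, 54, 2, 68]
  L1: h(3,97)=(3*31+97)%997=190 h(45,54)=(45*31+54)%997=452 h(2,68)=(2*31+68)%997=130 -> [190, 452, 130]
  L2: h(190,452)=(190*31+452)%997=360 h(130,130)=(130*31+130)%997=172 -> [360, 172]
  L3: h(360,172)=(360*31+172)%997=365 -> [365]
  root=365

Answer: 3 190 351 360 247 365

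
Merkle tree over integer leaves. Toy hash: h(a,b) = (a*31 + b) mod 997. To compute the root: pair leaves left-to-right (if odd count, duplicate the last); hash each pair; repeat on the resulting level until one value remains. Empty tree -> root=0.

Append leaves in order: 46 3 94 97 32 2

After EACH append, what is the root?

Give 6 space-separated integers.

Answer: 46 432 448 451 887 924

Derivation:
After append 46 (leaves=[46]):
  L0: [46]
  root=46
After append 3 (leaves=[46, 3]):
  L0: [46, 3]
  L1: h(46,3)=(46*31+3)%997=432 -> [432]
  root=432
After append 94 (leaves=[46, 3, 94]):
  L0: [46, 3, 94]
  L1: h(46,3)=(46*31+3)%997=432 h(94,94)=(94*31+94)%997=17 -> [432, 17]
  L2: h(432,17)=(432*31+17)%997=448 -> [448]
  root=448
After append 97 (leaves=[46, 3, 94, 97]):
  L0: [46, 3, 94, 97]
  L1: h(46,3)=(46*31+3)%997=432 h(94,97)=(94*31+97)%997=20 -> [432, 20]
  L2: h(432,20)=(432*31+20)%997=451 -> [451]
  root=451
After append 32 (leaves=[46, 3, 94, 97, 32]):
  L0: [46, 3, 94, 97, 32]
  L1: h(46,3)=(46*31+3)%997=432 h(94,97)=(94*31+97)%997=20 h(32,32)=(32*31+32)%997=27 -> [432, 20, 27]
  L2: h(432,20)=(432*31+20)%997=451 h(27,27)=(27*31+27)%997=864 -> [451, 864]
  L3: h(451,864)=(451*31+864)%997=887 -> [887]
  root=887
After append 2 (leaves=[46, 3, 94, 97, 32, 2]):
  L0: [46, 3, 94, 97, 32, 2]
  L1: h(46,3)=(46*31+3)%997=432 h(94,97)=(94*31+97)%997=20 h(32,2)=(32*31+2)%997=994 -> [432, 20, 994]
  L2: h(432,20)=(432*31+20)%997=451 h(994,994)=(994*31+994)%997=901 -> [451, 901]
  L3: h(451,901)=(451*31+901)%997=924 -> [924]
  root=924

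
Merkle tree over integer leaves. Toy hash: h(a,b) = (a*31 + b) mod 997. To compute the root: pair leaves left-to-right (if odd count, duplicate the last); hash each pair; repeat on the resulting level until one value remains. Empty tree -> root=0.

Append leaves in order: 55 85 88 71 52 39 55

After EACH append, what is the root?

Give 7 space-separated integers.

Answer: 55 793 480 463 802 386 495

Derivation:
After append 55 (leaves=[55]):
  L0: [55]
  root=55
After append 85 (leaves=[55, 85]):
  L0: [55, 85]
  L1: h(55,85)=(55*31+85)%997=793 -> [793]
  root=793
After append 88 (leaves=[55, 85, 88]):
  L0: [55, 85, 88]
  L1: h(55,85)=(55*31+85)%997=793 h(88,88)=(88*31+88)%997=822 -> [793, 822]
  L2: h(793,822)=(793*31+822)%997=480 -> [480]
  root=480
After append 71 (leaves=[55, 85, 88, 71]):
  L0: [55, 85, 88, 71]
  L1: h(55,85)=(55*31+85)%997=793 h(88,71)=(88*31+71)%997=805 -> [793, 805]
  L2: h(793,805)=(793*31+805)%997=463 -> [463]
  root=463
After append 52 (leaves=[55, 85, 88, 71, 52]):
  L0: [55, 85, 88, 71, 52]
  L1: h(55,85)=(55*31+85)%997=793 h(88,71)=(88*31+71)%997=805 h(52,52)=(52*31+52)%997=667 -> [793, 805, 667]
  L2: h(793,805)=(793*31+805)%997=463 h(667,667)=(667*31+667)%997=407 -> [463, 407]
  L3: h(463,407)=(463*31+407)%997=802 -> [802]
  root=802
After append 39 (leaves=[55, 85, 88, 71, 52, 39]):
  L0: [55, 85, 88, 71, 52, 39]
  L1: h(55,85)=(55*31+85)%997=793 h(88,71)=(88*31+71)%997=805 h(52,39)=(52*31+39)%997=654 -> [793, 805, 654]
  L2: h(793,805)=(793*31+805)%997=463 h(654,654)=(654*31+654)%997=988 -> [463, 988]
  L3: h(463,988)=(463*31+988)%997=386 -> [386]
  root=386
After append 55 (leaves=[55, 85, 88, 71, 52, 39, 55]):
  L0: [55, 85, 88, 71, 52, 39, 55]
  L1: h(55,85)=(55*31+85)%997=793 h(88,71)=(88*31+71)%997=805 h(52,39)=(52*31+39)%997=654 h(55,55)=(55*31+55)%997=763 -> [793, 805, 654, 763]
  L2: h(793,805)=(793*31+805)%997=463 h(654,763)=(654*31+763)%997=100 -> [463, 100]
  L3: h(463,100)=(463*31+100)%997=495 -> [495]
  root=495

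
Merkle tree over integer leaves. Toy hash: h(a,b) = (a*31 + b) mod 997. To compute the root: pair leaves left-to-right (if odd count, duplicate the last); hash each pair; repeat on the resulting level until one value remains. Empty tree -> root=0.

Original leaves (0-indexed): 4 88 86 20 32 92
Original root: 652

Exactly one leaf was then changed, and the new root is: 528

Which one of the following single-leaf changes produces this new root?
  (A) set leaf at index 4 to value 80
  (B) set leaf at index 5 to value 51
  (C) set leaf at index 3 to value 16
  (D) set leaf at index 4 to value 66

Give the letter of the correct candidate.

Answer: C

Derivation:
Original leaves: [4, 88, 86, 20, 32, 92]
Target new root: 528
Try each candidate change and compute the resulting root:
Candidate A: set leaf[4] = 80 -> leaves = [4, 88, 86, 20, 80, 92]
  L0: [4, 88, 86, 20, 80, 92]
  L1: h(4,88)=(4*31+88)%997=212 h(86,20)=(86*31+20)%997=692 h(80,92)=(80*31+92)%997=578 -> [212, 692, 578]
  L2: h(212,692)=(212*31+692)%997=285 h(578,578)=(578*31+578)%997=550 -> [285, 550]
  L3: h(285,550)=(285*31+550)%997=412 -> [412]
  root = 412 != target 528
Candidate B: set leaf[5] = 51 -> leaves = [4, 88, 86, 20, 32, 51]
  L0: [4, 88, 86, 20, 32, 51]
  L1: h(4,88)=(4*31+88)%997=212 h(86,20)=(86*31+20)%997=692 h(32,51)=(32*31+51)%997=46 -> [212, 692, 46]
  L2: h(212,692)=(212*31+692)%997=285 h(46,46)=(46*31+46)%997=475 -> [285, 475]
  L3: h(285,475)=(285*31+475)%997=337 -> [337]
  root = 337 != target 528
Candidate C: set leaf[3] = 16 -> leaves = [4, 88, 86, 16, 32, 92]
  L0: [4, 88, 86, 16, 32, 92]
  L1: h(4,88)=(4*31+88)%997=212 h(86,16)=(86*31+16)%997=688 h(32,92)=(32*31+92)%997=87 -> [212, 688, 87]
  L2: h(212,688)=(212*31+688)%997=281 h(87,87)=(87*31+87)%997=790 -> [281, 790]
  L3: h(281,790)=(281*31+790)%997=528 -> [528]
  root = 528 == target 528  ** MATCH **
Candidate D: set leaf[4] = 66 -> leaves = [4, 88, 86, 20, 66, 92]
  L0: [4, 88, 86, 20, 66, 92]
  L1: h(4,88)=(4*31+88)%997=212 h(86,20)=(86*31+20)%997=692 h(66,92)=(66*31+92)%997=144 -> [212, 692, 144]
  L2: h(212,692)=(212*31+692)%997=285 h(144,144)=(144*31+144)%997=620 -> [285, 620]
  L3: h(285,620)=(285*31+620)%997=482 -> [482]
  root = 482 != target 528
Candidate C produces the target root.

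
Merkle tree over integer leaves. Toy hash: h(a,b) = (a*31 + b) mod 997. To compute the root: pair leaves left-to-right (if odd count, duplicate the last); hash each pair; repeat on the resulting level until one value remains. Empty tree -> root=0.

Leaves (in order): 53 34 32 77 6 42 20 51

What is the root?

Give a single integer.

L0: [53, 34, 32, 77, 6, 42, 20, 51]
L1: h(53,34)=(53*31+34)%997=680 h(32,77)=(32*31+77)%997=72 h(6,42)=(6*31+42)%997=228 h(20,51)=(20*31+51)%997=671 -> [680, 72, 228, 671]
L2: h(680,72)=(680*31+72)%997=215 h(228,671)=(228*31+671)%997=760 -> [215, 760]
L3: h(215,760)=(215*31+760)%997=446 -> [446]

Answer: 446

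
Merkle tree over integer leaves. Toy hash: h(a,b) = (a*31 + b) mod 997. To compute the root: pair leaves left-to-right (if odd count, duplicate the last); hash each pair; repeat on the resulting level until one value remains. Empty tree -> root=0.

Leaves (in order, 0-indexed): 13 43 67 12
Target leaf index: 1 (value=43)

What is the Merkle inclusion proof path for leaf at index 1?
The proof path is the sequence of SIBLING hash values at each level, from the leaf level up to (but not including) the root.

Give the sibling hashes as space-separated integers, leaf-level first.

Answer: 13 95

Derivation:
L0 (leaves): [13, 43, 67, 12], target index=1
L1: h(13,43)=(13*31+43)%997=446 [pair 0] h(67,12)=(67*31+12)%997=95 [pair 1] -> [446, 95]
  Sibling for proof at L0: 13
L2: h(446,95)=(446*31+95)%997=960 [pair 0] -> [960]
  Sibling for proof at L1: 95
Root: 960
Proof path (sibling hashes from leaf to root): [13, 95]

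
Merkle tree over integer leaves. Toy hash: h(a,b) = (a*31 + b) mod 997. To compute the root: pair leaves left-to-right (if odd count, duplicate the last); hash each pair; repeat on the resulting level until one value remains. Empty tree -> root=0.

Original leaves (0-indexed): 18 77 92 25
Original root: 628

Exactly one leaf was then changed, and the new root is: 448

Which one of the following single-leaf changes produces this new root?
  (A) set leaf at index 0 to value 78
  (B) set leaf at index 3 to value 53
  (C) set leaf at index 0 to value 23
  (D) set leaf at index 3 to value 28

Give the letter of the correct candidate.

Original leaves: [18, 77, 92, 25]
Target new root: 448
Try each candidate change and compute the resulting root:
Candidate A: set leaf[0] = 78 -> leaves = [78, 77, 92, 25]
  L0: [78, 77, 92, 25]
  L1: h(78,77)=(78*31+77)%997=501 h(92,25)=(92*31+25)%997=883 -> [501, 883]
  L2: h(501,883)=(501*31+883)%997=462 -> [462]
  root = 462 != target 448
Candidate B: set leaf[3] = 53 -> leaves = [18, 77, 92, 53]
  L0: [18, 77, 92, 53]
  L1: h(18,77)=(18*31+77)%997=635 h(92,53)=(92*31+53)%997=911 -> [635, 911]
  L2: h(635,911)=(635*31+911)%997=656 -> [656]
  root = 656 != target 448
Candidate C: set leaf[0] = 23 -> leaves = [23, 77, 92, 25]
  L0: [23, 77, 92, 25]
  L1: h(23,77)=(23*31+77)%997=790 h(92,25)=(92*31+25)%997=883 -> [790, 883]
  L2: h(790,883)=(790*31+883)%997=448 -> [448]
  root = 448 == target 448  ** MATCH **
Candidate D: set leaf[3] = 28 -> leaves = [18, 77, 92, 28]
  L0: [18, 77, 92, 28]
  L1: h(18,77)=(18*31+77)%997=635 h(92,28)=(92*31+28)%997=886 -> [635, 886]
  L2: h(635,886)=(635*31+886)%997=631 -> [631]
  root = 631 != target 448
Candidate C produces the target root.

Answer: C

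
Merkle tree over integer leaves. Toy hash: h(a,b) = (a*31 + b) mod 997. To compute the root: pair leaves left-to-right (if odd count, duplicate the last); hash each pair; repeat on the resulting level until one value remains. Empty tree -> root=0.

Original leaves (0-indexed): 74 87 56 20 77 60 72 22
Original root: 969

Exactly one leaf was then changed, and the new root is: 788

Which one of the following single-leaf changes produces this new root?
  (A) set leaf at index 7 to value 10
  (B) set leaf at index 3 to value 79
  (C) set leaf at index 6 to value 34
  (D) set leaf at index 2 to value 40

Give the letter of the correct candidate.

Answer: C

Derivation:
Original leaves: [74, 87, 56, 20, 77, 60, 72, 22]
Target new root: 788
Try each candidate change and compute the resulting root:
Candidate A: set leaf[7] = 10 -> leaves = [74, 87, 56, 20, 77, 60, 72, 10]
  L0: [74, 87, 56, 20, 77, 60, 72, 10]
  L1: h(74,87)=(74*31+87)%997=387 h(56,20)=(56*31+20)%997=759 h(77,60)=(77*31+60)%997=453 h(72,10)=(72*31+10)%997=248 -> [387, 759, 453, 248]
  L2: h(387,759)=(387*31+759)%997=792 h(453,248)=(453*31+248)%997=333 -> [792, 333]
  L3: h(792,333)=(792*31+333)%997=957 -> [957]
  root = 957 != target 788
Candidate B: set leaf[3] = 79 -> leaves = [74, 87, 56, 79, 77, 60, 72, 22]
  L0: [74, 87, 56, 79, 77, 60, 72, 22]
  L1: h(74,87)=(74*31+87)%997=387 h(56,79)=(56*31+79)%997=818 h(77,60)=(77*31+60)%997=453 h(72,22)=(72*31+22)%997=260 -> [387, 818, 453, 260]
  L2: h(387,818)=(387*31+818)%997=851 h(453,260)=(453*31+260)%997=345 -> [851, 345]
  L3: h(851,345)=(851*31+345)%997=804 -> [804]
  root = 804 != target 788
Candidate C: set leaf[6] = 34 -> leaves = [74, 87, 56, 20, 77, 60, 34, 22]
  L0: [74, 87, 56, 20, 77, 60, 34, 22]
  L1: h(74,87)=(74*31+87)%997=387 h(56,20)=(56*31+20)%997=759 h(77,60)=(77*31+60)%997=453 h(34,22)=(34*31+22)%997=79 -> [387, 759, 453, 79]
  L2: h(387,759)=(387*31+759)%997=792 h(453,79)=(453*31+79)%997=164 -> [792, 164]
  L3: h(792,164)=(792*31+164)%997=788 -> [788]
  root = 788 == target 788  ** MATCH **
Candidate D: set leaf[2] = 40 -> leaves = [74, 87, 40, 20, 77, 60, 72, 22]
  L0: [74, 87, 40, 20, 77, 60, 72, 22]
  L1: h(74,87)=(74*31+87)%997=387 h(40,20)=(40*31+20)%997=263 h(77,60)=(77*31+60)%997=453 h(72,22)=(72*31+22)%997=260 -> [387, 263, 453, 260]
  L2: h(387,263)=(387*31+263)%997=296 h(453,260)=(453*31+260)%997=345 -> [296, 345]
  L3: h(296,345)=(296*31+345)%997=548 -> [548]
  root = 548 != target 788
Candidate C produces the target root.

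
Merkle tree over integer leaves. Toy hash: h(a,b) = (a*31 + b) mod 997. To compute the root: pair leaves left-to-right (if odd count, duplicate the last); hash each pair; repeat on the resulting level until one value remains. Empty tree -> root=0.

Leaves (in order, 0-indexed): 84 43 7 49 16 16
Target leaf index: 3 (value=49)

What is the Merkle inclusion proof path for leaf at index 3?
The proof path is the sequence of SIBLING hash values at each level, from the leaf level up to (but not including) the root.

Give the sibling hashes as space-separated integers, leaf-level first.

Answer: 7 653 432

Derivation:
L0 (leaves): [84, 43, 7, 49, 16, 16], target index=3
L1: h(84,43)=(84*31+43)%997=653 [pair 0] h(7,49)=(7*31+49)%997=266 [pair 1] h(16,16)=(16*31+16)%997=512 [pair 2] -> [653, 266, 512]
  Sibling for proof at L0: 7
L2: h(653,266)=(653*31+266)%997=569 [pair 0] h(512,512)=(512*31+512)%997=432 [pair 1] -> [569, 432]
  Sibling for proof at L1: 653
L3: h(569,432)=(569*31+432)%997=125 [pair 0] -> [125]
  Sibling for proof at L2: 432
Root: 125
Proof path (sibling hashes from leaf to root): [7, 653, 432]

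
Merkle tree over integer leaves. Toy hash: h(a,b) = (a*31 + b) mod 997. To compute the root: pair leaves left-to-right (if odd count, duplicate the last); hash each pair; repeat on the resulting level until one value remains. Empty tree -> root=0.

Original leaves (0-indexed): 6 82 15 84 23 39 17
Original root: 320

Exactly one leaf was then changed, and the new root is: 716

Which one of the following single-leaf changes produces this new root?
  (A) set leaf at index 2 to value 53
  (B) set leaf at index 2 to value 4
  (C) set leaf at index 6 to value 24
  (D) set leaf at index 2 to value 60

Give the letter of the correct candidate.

Original leaves: [6, 82, 15, 84, 23, 39, 17]
Target new root: 716
Try each candidate change and compute the resulting root:
Candidate A: set leaf[2] = 53 -> leaves = [6, 82, 53, 84, 23, 39, 17]
  L0: [6, 82, 53, 84, 23, 39, 17]
  L1: h(6,82)=(6*31+82)%997=268 h(53,84)=(53*31+84)%997=730 h(23,39)=(23*31+39)%997=752 h(17,17)=(17*31+17)%997=544 -> [268, 730, 752, 544]
  L2: h(268,730)=(268*31+730)%997=65 h(752,544)=(752*31+544)%997=925 -> [65, 925]
  L3: h(65,925)=(65*31+925)%997=946 -> [946]
  root = 946 != target 716
Candidate B: set leaf[2] = 4 -> leaves = [6, 82, 4, 84, 23, 39, 17]
  L0: [6, 82, 4, 84, 23, 39, 17]
  L1: h(6,82)=(6*31+82)%997=268 h(4,84)=(4*31+84)%997=208 h(23,39)=(23*31+39)%997=752 h(17,17)=(17*31+17)%997=544 -> [268, 208, 752, 544]
  L2: h(268,208)=(268*31+208)%997=540 h(752,544)=(752*31+544)%997=925 -> [540, 925]
  L3: h(540,925)=(540*31+925)%997=716 -> [716]
  root = 716 == target 716  ** MATCH **
Candidate C: set leaf[6] = 24 -> leaves = [6, 82, 15, 84, 23, 39, 24]
  L0: [6, 82, 15, 84, 23, 39, 24]
  L1: h(6,82)=(6*31+82)%997=268 h(15,84)=(15*31+84)%997=549 h(23,39)=(23*31+39)%997=752 h(24,24)=(24*31+24)%997=768 -> [268, 549, 752, 768]
  L2: h(268,549)=(268*31+549)%997=881 h(752,768)=(752*31+768)%997=152 -> [881, 152]
  L3: h(881,152)=(881*31+152)%997=544 -> [544]
  root = 544 != target 716
Candidate D: set leaf[2] = 60 -> leaves = [6, 82, 60, 84, 23, 39, 17]
  L0: [6, 82, 60, 84, 23, 39, 17]
  L1: h(6,82)=(6*31+82)%997=268 h(60,84)=(60*31+84)%997=947 h(23,39)=(23*31+39)%997=752 h(17,17)=(17*31+17)%997=544 -> [268, 947, 752, 544]
  L2: h(268,947)=(268*31+947)%997=282 h(752,544)=(752*31+544)%997=925 -> [282, 925]
  L3: h(282,925)=(282*31+925)%997=694 -> [694]
  root = 694 != target 716
Candidate B produces the target root.

Answer: B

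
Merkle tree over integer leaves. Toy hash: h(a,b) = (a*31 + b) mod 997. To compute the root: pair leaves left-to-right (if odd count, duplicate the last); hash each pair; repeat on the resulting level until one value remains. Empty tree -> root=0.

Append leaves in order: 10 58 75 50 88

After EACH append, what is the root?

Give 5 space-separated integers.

Answer: 10 368 847 822 939

Derivation:
After append 10 (leaves=[10]):
  L0: [10]
  root=10
After append 58 (leaves=[10, 58]):
  L0: [10, 58]
  L1: h(10,58)=(10*31+58)%997=368 -> [368]
  root=368
After append 75 (leaves=[10, 58, 75]):
  L0: [10, 58, 75]
  L1: h(10,58)=(10*31+58)%997=368 h(75,75)=(75*31+75)%997=406 -> [368, 406]
  L2: h(368,406)=(368*31+406)%997=847 -> [847]
  root=847
After append 50 (leaves=[10, 58, 75, 50]):
  L0: [10, 58, 75, 50]
  L1: h(10,58)=(10*31+58)%997=368 h(75,50)=(75*31+50)%997=381 -> [368, 381]
  L2: h(368,381)=(368*31+381)%997=822 -> [822]
  root=822
After append 88 (leaves=[10, 58, 75, 50, 88]):
  L0: [10, 58, 75, 50, 88]
  L1: h(10,58)=(10*31+58)%997=368 h(75,50)=(75*31+50)%997=381 h(88,88)=(88*31+88)%997=822 -> [368, 381, 822]
  L2: h(368,381)=(368*31+381)%997=822 h(822,822)=(822*31+822)%997=382 -> [822, 382]
  L3: h(822,382)=(822*31+382)%997=939 -> [939]
  root=939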